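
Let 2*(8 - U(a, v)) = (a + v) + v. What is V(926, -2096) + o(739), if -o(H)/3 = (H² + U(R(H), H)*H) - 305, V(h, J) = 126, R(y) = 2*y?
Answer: 1621668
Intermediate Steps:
U(a, v) = 8 - v - a/2 (U(a, v) = 8 - ((a + v) + v)/2 = 8 - (a + 2*v)/2 = 8 + (-v - a/2) = 8 - v - a/2)
o(H) = 915 - 3*H² - 3*H*(8 - 2*H) (o(H) = -3*((H² + (8 - H - H)*H) - 305) = -3*((H² + (8 - 2*H)*H) - 305) = -3*((H² + H*(8 - 2*H)) - 305) = -3*(-305 + H² + H*(8 - 2*H)) = 915 - 3*H² - 3*H*(8 - 2*H))
V(926, -2096) + o(739) = 126 + (915 - 24*739 + 3*739²) = 126 + (915 - 17736 + 3*546121) = 126 + (915 - 17736 + 1638363) = 126 + 1621542 = 1621668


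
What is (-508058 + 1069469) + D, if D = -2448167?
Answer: -1886756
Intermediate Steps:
(-508058 + 1069469) + D = (-508058 + 1069469) - 2448167 = 561411 - 2448167 = -1886756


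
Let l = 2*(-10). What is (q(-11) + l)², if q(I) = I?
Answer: 961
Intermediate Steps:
l = -20
(q(-11) + l)² = (-11 - 20)² = (-31)² = 961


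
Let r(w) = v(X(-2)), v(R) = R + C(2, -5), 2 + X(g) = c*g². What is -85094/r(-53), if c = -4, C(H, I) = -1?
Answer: 85094/19 ≈ 4478.6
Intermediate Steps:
X(g) = -2 - 4*g²
v(R) = -1 + R (v(R) = R - 1 = -1 + R)
r(w) = -19 (r(w) = -1 + (-2 - 4*(-2)²) = -1 + (-2 - 4*4) = -1 + (-2 - 16) = -1 - 18 = -19)
-85094/r(-53) = -85094/(-19) = -85094*(-1/19) = 85094/19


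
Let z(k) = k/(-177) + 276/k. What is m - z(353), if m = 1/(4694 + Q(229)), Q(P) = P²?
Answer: 1442812892/1189950645 ≈ 1.2125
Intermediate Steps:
z(k) = 276/k - k/177 (z(k) = k*(-1/177) + 276/k = -k/177 + 276/k = 276/k - k/177)
m = 1/57135 (m = 1/(4694 + 229²) = 1/(4694 + 52441) = 1/57135 ≈ 1.7502e-5)
m - z(353) = 1/57135 - (276/353 - 1/177*353) = 1/57135 - (276*(1/353) - 353/177) = 1/57135 - (276/353 - 353/177) = 1/57135 - 1*(-75757/62481) = 1/57135 + 75757/62481 = 1442812892/1189950645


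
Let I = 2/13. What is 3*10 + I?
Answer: 392/13 ≈ 30.154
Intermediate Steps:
I = 2/13 (I = 2*(1/13) = 2/13 ≈ 0.15385)
3*10 + I = 3*10 + 2/13 = 30 + 2/13 = 392/13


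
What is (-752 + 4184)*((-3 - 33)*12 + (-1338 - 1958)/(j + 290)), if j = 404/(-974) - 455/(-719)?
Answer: -14056927257984/9238247 ≈ -1.5216e+6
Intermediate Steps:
j = 76347/350153 (j = 404*(-1/974) - 455*(-1/719) = -202/487 + 455/719 = 76347/350153 ≈ 0.21804)
(-752 + 4184)*((-3 - 33)*12 + (-1338 - 1958)/(j + 290)) = (-752 + 4184)*((-3 - 33)*12 + (-1338 - 1958)/(76347/350153 + 290)) = 3432*(-36*12 - 3296/101620717/350153) = 3432*(-432 - 3296*350153/101620717) = 3432*(-432 - 1154104288/101620717) = 3432*(-45054254032/101620717) = -14056927257984/9238247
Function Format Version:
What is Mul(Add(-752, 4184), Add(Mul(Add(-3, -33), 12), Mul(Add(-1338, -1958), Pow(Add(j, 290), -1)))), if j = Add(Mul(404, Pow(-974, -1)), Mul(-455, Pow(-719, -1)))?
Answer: Rational(-14056927257984, 9238247) ≈ -1.5216e+6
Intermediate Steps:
j = Rational(76347, 350153) (j = Add(Mul(404, Rational(-1, 974)), Mul(-455, Rational(-1, 719))) = Add(Rational(-202, 487), Rational(455, 719)) = Rational(76347, 350153) ≈ 0.21804)
Mul(Add(-752, 4184), Add(Mul(Add(-3, -33), 12), Mul(Add(-1338, -1958), Pow(Add(j, 290), -1)))) = Mul(Add(-752, 4184), Add(Mul(Add(-3, -33), 12), Mul(Add(-1338, -1958), Pow(Add(Rational(76347, 350153), 290), -1)))) = Mul(3432, Add(Mul(-36, 12), Mul(-3296, Pow(Rational(101620717, 350153), -1)))) = Mul(3432, Add(-432, Mul(-3296, Rational(350153, 101620717)))) = Mul(3432, Add(-432, Rational(-1154104288, 101620717))) = Mul(3432, Rational(-45054254032, 101620717)) = Rational(-14056927257984, 9238247)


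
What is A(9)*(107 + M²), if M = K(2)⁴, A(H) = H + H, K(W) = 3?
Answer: 120024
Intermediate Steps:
A(H) = 2*H
M = 81 (M = 3⁴ = 81)
A(9)*(107 + M²) = (2*9)*(107 + 81²) = 18*(107 + 6561) = 18*6668 = 120024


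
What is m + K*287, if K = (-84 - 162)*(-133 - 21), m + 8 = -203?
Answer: 10872497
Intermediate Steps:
m = -211 (m = -8 - 203 = -211)
K = 37884 (K = -246*(-154) = 37884)
m + K*287 = -211 + 37884*287 = -211 + 10872708 = 10872497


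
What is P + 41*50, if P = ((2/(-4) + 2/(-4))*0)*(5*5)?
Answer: 2050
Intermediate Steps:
P = 0 (P = ((2*(-¼) + 2*(-¼))*0)*25 = ((-½ - ½)*0)*25 = -1*0*25 = 0*25 = 0)
P + 41*50 = 0 + 41*50 = 0 + 2050 = 2050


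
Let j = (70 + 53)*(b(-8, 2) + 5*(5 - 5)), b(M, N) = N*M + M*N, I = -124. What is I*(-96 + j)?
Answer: 499968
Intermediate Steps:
b(M, N) = 2*M*N (b(M, N) = M*N + M*N = 2*M*N)
j = -3936 (j = (70 + 53)*(2*(-8)*2 + 5*(5 - 5)) = 123*(-32 + 5*0) = 123*(-32 + 0) = 123*(-32) = -3936)
I*(-96 + j) = -124*(-96 - 3936) = -124*(-4032) = 499968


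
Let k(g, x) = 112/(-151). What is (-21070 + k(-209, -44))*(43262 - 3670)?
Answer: -125969153744/151 ≈ -8.3423e+8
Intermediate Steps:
k(g, x) = -112/151 (k(g, x) = 112*(-1/151) = -112/151)
(-21070 + k(-209, -44))*(43262 - 3670) = (-21070 - 112/151)*(43262 - 3670) = -3181682/151*39592 = -125969153744/151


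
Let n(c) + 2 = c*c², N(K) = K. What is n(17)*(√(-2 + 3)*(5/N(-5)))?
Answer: -4911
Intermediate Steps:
n(c) = -2 + c³ (n(c) = -2 + c*c² = -2 + c³)
n(17)*(√(-2 + 3)*(5/N(-5))) = (-2 + 17³)*(√(-2 + 3)*(5/(-5))) = (-2 + 4913)*(√1*(5*(-⅕))) = 4911*(1*(-1)) = 4911*(-1) = -4911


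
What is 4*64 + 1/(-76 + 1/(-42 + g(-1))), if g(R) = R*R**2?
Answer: 836821/3269 ≈ 255.99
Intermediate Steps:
g(R) = R**3
4*64 + 1/(-76 + 1/(-42 + g(-1))) = 4*64 + 1/(-76 + 1/(-42 + (-1)**3)) = 256 + 1/(-76 + 1/(-42 - 1)) = 256 + 1/(-76 + 1/(-43)) = 256 + 1/(-76 - 1/43) = 256 + 1/(-3269/43) = 256 - 43/3269 = 836821/3269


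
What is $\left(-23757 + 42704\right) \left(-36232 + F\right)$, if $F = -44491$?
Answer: $-1529458681$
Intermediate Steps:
$\left(-23757 + 42704\right) \left(-36232 + F\right) = \left(-23757 + 42704\right) \left(-36232 - 44491\right) = 18947 \left(-80723\right) = -1529458681$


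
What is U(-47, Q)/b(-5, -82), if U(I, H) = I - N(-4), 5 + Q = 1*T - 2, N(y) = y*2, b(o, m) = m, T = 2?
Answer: 39/82 ≈ 0.47561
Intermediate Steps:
N(y) = 2*y
Q = -5 (Q = -5 + (1*2 - 2) = -5 + (2 - 2) = -5 + 0 = -5)
U(I, H) = 8 + I (U(I, H) = I - 2*(-4) = I - 1*(-8) = I + 8 = 8 + I)
U(-47, Q)/b(-5, -82) = (8 - 47)/(-82) = -39*(-1/82) = 39/82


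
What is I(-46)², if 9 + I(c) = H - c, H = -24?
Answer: 169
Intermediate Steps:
I(c) = -33 - c (I(c) = -9 + (-24 - c) = -33 - c)
I(-46)² = (-33 - 1*(-46))² = (-33 + 46)² = 13² = 169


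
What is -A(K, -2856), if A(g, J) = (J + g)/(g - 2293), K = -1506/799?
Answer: -2283450/1833613 ≈ -1.2453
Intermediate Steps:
K = -1506/799 (K = -1506*1/799 = -1506/799 ≈ -1.8849)
A(g, J) = (J + g)/(-2293 + g)
-A(K, -2856) = -(-2856 - 1506/799)/(-2293 - 1506/799) = -(-2283450)/((-1833613/799)*799) = -(-799)*(-2283450)/(1833613*799) = -1*2283450/1833613 = -2283450/1833613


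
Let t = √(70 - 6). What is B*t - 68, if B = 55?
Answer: 372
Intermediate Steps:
t = 8 (t = √64 = 8)
B*t - 68 = 55*8 - 68 = 440 - 68 = 372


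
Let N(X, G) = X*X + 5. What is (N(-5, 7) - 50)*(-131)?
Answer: 2620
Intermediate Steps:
N(X, G) = 5 + X² (N(X, G) = X² + 5 = 5 + X²)
(N(-5, 7) - 50)*(-131) = ((5 + (-5)²) - 50)*(-131) = ((5 + 25) - 50)*(-131) = (30 - 50)*(-131) = -20*(-131) = 2620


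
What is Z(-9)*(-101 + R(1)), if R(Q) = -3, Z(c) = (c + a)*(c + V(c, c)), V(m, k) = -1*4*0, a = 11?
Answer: 1872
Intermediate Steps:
V(m, k) = 0 (V(m, k) = -4*0 = 0)
Z(c) = c*(11 + c) (Z(c) = (c + 11)*(c + 0) = (11 + c)*c = c*(11 + c))
Z(-9)*(-101 + R(1)) = (-9*(11 - 9))*(-101 - 3) = -9*2*(-104) = -18*(-104) = 1872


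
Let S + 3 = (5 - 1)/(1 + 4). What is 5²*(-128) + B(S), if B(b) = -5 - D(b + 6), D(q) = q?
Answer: -16044/5 ≈ -3208.8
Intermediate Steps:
S = -11/5 (S = -3 + (5 - 1)/(1 + 4) = -3 + 4/5 = -3 + 4*(⅕) = -3 + ⅘ = -11/5 ≈ -2.2000)
B(b) = -11 - b (B(b) = -5 - (b + 6) = -5 - (6 + b) = -5 + (-6 - b) = -11 - b)
5²*(-128) + B(S) = 5²*(-128) + (-11 - 1*(-11/5)) = 25*(-128) + (-11 + 11/5) = -3200 - 44/5 = -16044/5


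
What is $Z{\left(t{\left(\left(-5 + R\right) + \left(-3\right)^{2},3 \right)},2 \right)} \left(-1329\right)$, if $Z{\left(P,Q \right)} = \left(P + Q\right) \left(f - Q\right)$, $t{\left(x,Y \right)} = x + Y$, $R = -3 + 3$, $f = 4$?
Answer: $-23922$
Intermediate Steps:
$R = 0$
$t{\left(x,Y \right)} = Y + x$
$Z{\left(P,Q \right)} = \left(4 - Q\right) \left(P + Q\right)$ ($Z{\left(P,Q \right)} = \left(P + Q\right) \left(4 - Q\right) = \left(4 - Q\right) \left(P + Q\right)$)
$Z{\left(t{\left(\left(-5 + R\right) + \left(-3\right)^{2},3 \right)},2 \right)} \left(-1329\right) = \left(- 2^{2} + 4 \left(3 + \left(\left(-5 + 0\right) + \left(-3\right)^{2}\right)\right) + 4 \cdot 2 - \left(3 + \left(\left(-5 + 0\right) + \left(-3\right)^{2}\right)\right) 2\right) \left(-1329\right) = \left(\left(-1\right) 4 + 4 \left(3 + \left(-5 + 9\right)\right) + 8 - \left(3 + \left(-5 + 9\right)\right) 2\right) \left(-1329\right) = \left(-4 + 4 \left(3 + 4\right) + 8 - \left(3 + 4\right) 2\right) \left(-1329\right) = \left(-4 + 4 \cdot 7 + 8 - 7 \cdot 2\right) \left(-1329\right) = \left(-4 + 28 + 8 - 14\right) \left(-1329\right) = 18 \left(-1329\right) = -23922$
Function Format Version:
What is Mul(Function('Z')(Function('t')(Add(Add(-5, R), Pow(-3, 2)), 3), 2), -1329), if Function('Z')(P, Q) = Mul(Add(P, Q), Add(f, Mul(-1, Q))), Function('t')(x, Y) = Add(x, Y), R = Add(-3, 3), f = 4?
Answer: -23922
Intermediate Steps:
R = 0
Function('t')(x, Y) = Add(Y, x)
Function('Z')(P, Q) = Mul(Add(4, Mul(-1, Q)), Add(P, Q)) (Function('Z')(P, Q) = Mul(Add(P, Q), Add(4, Mul(-1, Q))) = Mul(Add(4, Mul(-1, Q)), Add(P, Q)))
Mul(Function('Z')(Function('t')(Add(Add(-5, R), Pow(-3, 2)), 3), 2), -1329) = Mul(Add(Mul(-1, Pow(2, 2)), Mul(4, Add(3, Add(Add(-5, 0), Pow(-3, 2)))), Mul(4, 2), Mul(-1, Add(3, Add(Add(-5, 0), Pow(-3, 2))), 2)), -1329) = Mul(Add(Mul(-1, 4), Mul(4, Add(3, Add(-5, 9))), 8, Mul(-1, Add(3, Add(-5, 9)), 2)), -1329) = Mul(Add(-4, Mul(4, Add(3, 4)), 8, Mul(-1, Add(3, 4), 2)), -1329) = Mul(Add(-4, Mul(4, 7), 8, Mul(-1, 7, 2)), -1329) = Mul(Add(-4, 28, 8, -14), -1329) = Mul(18, -1329) = -23922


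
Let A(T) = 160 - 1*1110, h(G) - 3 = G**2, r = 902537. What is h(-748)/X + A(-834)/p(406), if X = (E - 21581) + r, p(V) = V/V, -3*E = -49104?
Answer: -851898293/897324 ≈ -949.38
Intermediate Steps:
E = 16368 (E = -1/3*(-49104) = 16368)
h(G) = 3 + G**2
p(V) = 1
X = 897324 (X = (16368 - 21581) + 902537 = -5213 + 902537 = 897324)
A(T) = -950 (A(T) = 160 - 1110 = -950)
h(-748)/X + A(-834)/p(406) = (3 + (-748)**2)/897324 - 950/1 = (3 + 559504)*(1/897324) - 950*1 = 559507*(1/897324) - 950 = 559507/897324 - 950 = -851898293/897324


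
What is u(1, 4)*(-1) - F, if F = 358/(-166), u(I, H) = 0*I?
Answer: 179/83 ≈ 2.1566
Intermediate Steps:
u(I, H) = 0
F = -179/83 (F = 358*(-1/166) = -179/83 ≈ -2.1566)
u(1, 4)*(-1) - F = 0*(-1) - 1*(-179/83) = 0 + 179/83 = 179/83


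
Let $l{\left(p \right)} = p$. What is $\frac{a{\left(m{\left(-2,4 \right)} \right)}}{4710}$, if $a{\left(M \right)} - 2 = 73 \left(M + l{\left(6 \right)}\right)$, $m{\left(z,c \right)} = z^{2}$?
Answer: $\frac{122}{785} \approx 0.15541$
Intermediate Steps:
$a{\left(M \right)} = 440 + 73 M$ ($a{\left(M \right)} = 2 + 73 \left(M + 6\right) = 2 + 73 \left(6 + M\right) = 2 + \left(438 + 73 M\right) = 440 + 73 M$)
$\frac{a{\left(m{\left(-2,4 \right)} \right)}}{4710} = \frac{440 + 73 \left(-2\right)^{2}}{4710} = \left(440 + 73 \cdot 4\right) \frac{1}{4710} = \left(440 + 292\right) \frac{1}{4710} = 732 \cdot \frac{1}{4710} = \frac{122}{785}$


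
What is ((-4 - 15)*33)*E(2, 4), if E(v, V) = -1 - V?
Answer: 3135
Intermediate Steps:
((-4 - 15)*33)*E(2, 4) = ((-4 - 15)*33)*(-1 - 1*4) = (-19*33)*(-1 - 4) = -627*(-5) = 3135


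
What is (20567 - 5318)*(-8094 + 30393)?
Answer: 340037451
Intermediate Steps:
(20567 - 5318)*(-8094 + 30393) = 15249*22299 = 340037451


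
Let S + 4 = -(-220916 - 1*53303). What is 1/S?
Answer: 1/274215 ≈ 3.6468e-6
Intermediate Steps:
S = 274215 (S = -4 - (-220916 - 1*53303) = -4 - (-220916 - 53303) = -4 - 1*(-274219) = -4 + 274219 = 274215)
1/S = 1/274215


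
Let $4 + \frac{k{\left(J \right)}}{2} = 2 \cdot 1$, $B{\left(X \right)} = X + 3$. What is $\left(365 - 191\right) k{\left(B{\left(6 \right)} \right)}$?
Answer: $-696$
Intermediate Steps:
$B{\left(X \right)} = 3 + X$
$k{\left(J \right)} = -4$ ($k{\left(J \right)} = -8 + 2 \cdot 2 \cdot 1 = -8 + 2 \cdot 2 = -8 + 4 = -4$)
$\left(365 - 191\right) k{\left(B{\left(6 \right)} \right)} = \left(365 - 191\right) \left(-4\right) = 174 \left(-4\right) = -696$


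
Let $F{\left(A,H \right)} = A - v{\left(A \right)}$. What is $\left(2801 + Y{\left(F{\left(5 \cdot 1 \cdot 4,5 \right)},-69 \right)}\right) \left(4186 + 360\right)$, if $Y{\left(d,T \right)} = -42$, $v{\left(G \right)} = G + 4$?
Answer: $12542414$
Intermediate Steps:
$v{\left(G \right)} = 4 + G$
$F{\left(A,H \right)} = -4$ ($F{\left(A,H \right)} = A - \left(4 + A\right) = -4$)
$\left(2801 + Y{\left(F{\left(5 \cdot 1 \cdot 4,5 \right)},-69 \right)}\right) \left(4186 + 360\right) = \left(2801 - 42\right) \left(4186 + 360\right) = 2759 \cdot 4546 = 12542414$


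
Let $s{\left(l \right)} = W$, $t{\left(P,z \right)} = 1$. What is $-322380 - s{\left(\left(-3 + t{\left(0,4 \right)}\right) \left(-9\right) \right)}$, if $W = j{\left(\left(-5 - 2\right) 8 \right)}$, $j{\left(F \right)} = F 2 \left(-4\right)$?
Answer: $-322828$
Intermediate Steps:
$j{\left(F \right)} = - 8 F$ ($j{\left(F \right)} = 2 F \left(-4\right) = - 8 F$)
$W = 448$ ($W = - 8 \left(-5 - 2\right) 8 = - 8 \left(\left(-7\right) 8\right) = \left(-8\right) \left(-56\right) = 448$)
$s{\left(l \right)} = 448$
$-322380 - s{\left(\left(-3 + t{\left(0,4 \right)}\right) \left(-9\right) \right)} = -322380 - 448 = -322828$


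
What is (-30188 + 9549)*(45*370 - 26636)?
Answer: 206101054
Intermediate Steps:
(-30188 + 9549)*(45*370 - 26636) = -20639*(16650 - 26636) = -20639*(-9986) = 206101054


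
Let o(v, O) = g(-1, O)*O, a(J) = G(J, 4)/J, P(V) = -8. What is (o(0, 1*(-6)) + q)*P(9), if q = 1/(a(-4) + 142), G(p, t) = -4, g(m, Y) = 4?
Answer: 27448/143 ≈ 191.94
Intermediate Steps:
a(J) = -4/J
o(v, O) = 4*O
q = 1/143 (q = 1/(-4/(-4) + 142) = 1/(-4*(-¼) + 142) = 1/(1 + 142) = 1/143 ≈ 0.0069930)
(o(0, 1*(-6)) + q)*P(9) = (4*(1*(-6)) + 1/143)*(-8) = (4*(-6) + 1/143)*(-8) = (-24 + 1/143)*(-8) = -3431/143*(-8) = 27448/143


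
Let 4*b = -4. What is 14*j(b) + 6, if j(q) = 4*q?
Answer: -50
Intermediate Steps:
b = -1 (b = (¼)*(-4) = -1)
14*j(b) + 6 = 14*(4*(-1)) + 6 = 14*(-4) + 6 = -56 + 6 = -50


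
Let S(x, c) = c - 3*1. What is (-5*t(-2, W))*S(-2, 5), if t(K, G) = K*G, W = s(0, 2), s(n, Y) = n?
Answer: 0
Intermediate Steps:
S(x, c) = -3 + c (S(x, c) = c - 3 = -3 + c)
W = 0
t(K, G) = G*K
(-5*t(-2, W))*S(-2, 5) = (-0*(-2))*(-3 + 5) = -5*0*2 = 0*2 = 0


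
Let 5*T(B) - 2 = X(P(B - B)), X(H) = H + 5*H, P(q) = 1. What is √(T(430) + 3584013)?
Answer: √89600365/5 ≈ 1893.1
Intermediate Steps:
X(H) = 6*H
T(B) = 8/5 (T(B) = ⅖ + (6*1)/5 = ⅖ + (⅕)*6 = ⅖ + 6/5 = 8/5)
√(T(430) + 3584013) = √(8/5 + 3584013) = √(17920073/5) = √89600365/5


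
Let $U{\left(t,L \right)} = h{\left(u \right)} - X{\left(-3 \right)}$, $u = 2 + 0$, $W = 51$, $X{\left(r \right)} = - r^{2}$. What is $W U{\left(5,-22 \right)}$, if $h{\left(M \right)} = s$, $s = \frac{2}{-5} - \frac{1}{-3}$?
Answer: $\frac{2278}{5} \approx 455.6$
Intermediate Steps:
$u = 2$
$s = - \frac{1}{15}$ ($s = 2 \left(- \frac{1}{5}\right) - - \frac{1}{3} = - \frac{2}{5} + \frac{1}{3} = - \frac{1}{15} \approx -0.066667$)
$h{\left(M \right)} = - \frac{1}{15}$
$U{\left(t,L \right)} = \frac{134}{15}$ ($U{\left(t,L \right)} = - \frac{1}{15} - - \left(-3\right)^{2} = - \frac{1}{15} - \left(-1\right) 9 = - \frac{1}{15} - -9 = - \frac{1}{15} + 9 = \frac{134}{15}$)
$W U{\left(5,-22 \right)} = 51 \cdot \frac{134}{15} = \frac{2278}{5}$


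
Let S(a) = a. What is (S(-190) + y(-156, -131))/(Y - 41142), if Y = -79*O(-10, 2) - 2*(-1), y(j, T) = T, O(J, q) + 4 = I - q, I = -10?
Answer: 107/13292 ≈ 0.0080500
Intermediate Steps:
O(J, q) = -14 - q (O(J, q) = -4 + (-10 - q) = -14 - q)
Y = 1266 (Y = -79*(-14 - 1*2) - 2*(-1) = -79*(-14 - 2) + 2 = -79*(-16) + 2 = 1264 + 2 = 1266)
(S(-190) + y(-156, -131))/(Y - 41142) = (-190 - 131)/(1266 - 41142) = -321/(-39876) = -321*(-1/39876) = 107/13292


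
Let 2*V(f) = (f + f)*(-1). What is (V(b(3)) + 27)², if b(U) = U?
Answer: 576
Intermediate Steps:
V(f) = -f (V(f) = ((f + f)*(-1))/2 = ((2*f)*(-1))/2 = (-2*f)/2 = -f)
(V(b(3)) + 27)² = (-1*3 + 27)² = (-3 + 27)² = 24² = 576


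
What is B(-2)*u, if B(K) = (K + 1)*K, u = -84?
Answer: -168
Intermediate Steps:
B(K) = K*(1 + K) (B(K) = (1 + K)*K = K*(1 + K))
B(-2)*u = -2*(1 - 2)*(-84) = -2*(-1)*(-84) = 2*(-84) = -168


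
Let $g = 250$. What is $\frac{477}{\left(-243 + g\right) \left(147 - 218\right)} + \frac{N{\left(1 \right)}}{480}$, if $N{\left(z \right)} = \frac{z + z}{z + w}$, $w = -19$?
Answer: $- \frac{2061137}{2147040} \approx -0.95999$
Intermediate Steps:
$N{\left(z \right)} = \frac{2 z}{-19 + z}$ ($N{\left(z \right)} = \frac{z + z}{z - 19} = \frac{2 z}{-19 + z}$)
$\frac{477}{\left(-243 + g\right) \left(147 - 218\right)} + \frac{N{\left(1 \right)}}{480} = \frac{477}{\left(-243 + 250\right) \left(147 - 218\right)} + \frac{2 \cdot 1 \frac{1}{-19 + 1}}{480} = \frac{477}{7 \left(-71\right)} + 2 \cdot 1 \frac{1}{-18} \cdot \frac{1}{480} = \frac{477}{-497} + 2 \cdot 1 \left(- \frac{1}{18}\right) \frac{1}{480} = 477 \left(- \frac{1}{497}\right) - \frac{1}{4320} = - \frac{477}{497} - \frac{1}{4320} = - \frac{2061137}{2147040}$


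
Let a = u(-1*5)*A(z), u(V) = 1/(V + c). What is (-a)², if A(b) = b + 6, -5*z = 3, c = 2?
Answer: 81/25 ≈ 3.2400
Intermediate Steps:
z = -⅗ (z = -⅕*3 = -⅗ ≈ -0.60000)
A(b) = 6 + b
u(V) = 1/(2 + V) (u(V) = 1/(V + 2) = 1/(2 + V))
a = -9/5 (a = (6 - ⅗)/(2 - 1*5) = (27/5)/(2 - 5) = (27/5)/(-3) = -⅓*27/5 = -9/5 ≈ -1.8000)
(-a)² = (-1*(-9/5))² = (9/5)² = 81/25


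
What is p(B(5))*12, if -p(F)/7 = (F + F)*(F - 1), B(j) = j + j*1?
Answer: -15120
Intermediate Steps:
B(j) = 2*j (B(j) = j + j = 2*j)
p(F) = -14*F*(-1 + F) (p(F) = -7*(F + F)*(F - 1) = -7*2*F*(-1 + F) = -14*F*(-1 + F))
p(B(5))*12 = (14*(2*5)*(1 - 2*5))*12 = (14*10*(1 - 1*10))*12 = (14*10*(1 - 10))*12 = (14*10*(-9))*12 = -1260*12 = -15120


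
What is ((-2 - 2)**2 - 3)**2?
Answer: 169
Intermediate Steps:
((-2 - 2)**2 - 3)**2 = ((-4)**2 - 3)**2 = (16 - 3)**2 = 13**2 = 169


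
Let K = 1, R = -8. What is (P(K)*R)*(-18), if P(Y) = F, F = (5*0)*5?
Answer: 0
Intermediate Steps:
F = 0 (F = 0*5 = 0)
P(Y) = 0
(P(K)*R)*(-18) = (0*(-8))*(-18) = 0*(-18) = 0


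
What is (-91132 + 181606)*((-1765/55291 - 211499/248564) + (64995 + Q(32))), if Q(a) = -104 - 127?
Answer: 40263749362190754879/6871676062 ≈ 5.8594e+9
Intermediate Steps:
Q(a) = -231
(-91132 + 181606)*((-1765/55291 - 211499/248564) + (64995 + Q(32))) = (-91132 + 181606)*((-1765/55291 - 211499/248564) + (64995 - 231)) = 90474*((-1765*1/55291 - 211499*1/248564) + 64764) = 90474*((-1765/55291 - 211499/248564) + 64764) = 90474*(-12132706669/13743352124 + 64764) = 90474*(890062324252067/13743352124) = 40263749362190754879/6871676062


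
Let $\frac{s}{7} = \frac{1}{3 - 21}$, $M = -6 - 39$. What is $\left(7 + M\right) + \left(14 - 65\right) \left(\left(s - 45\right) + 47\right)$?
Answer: $- \frac{721}{6} \approx -120.17$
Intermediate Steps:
$M = -45$ ($M = -6 - 39 = -45$)
$s = - \frac{7}{18}$ ($s = \frac{7}{3 - 21} = \frac{7}{-18} = 7 \left(- \frac{1}{18}\right) = - \frac{7}{18} \approx -0.38889$)
$\left(7 + M\right) + \left(14 - 65\right) \left(\left(s - 45\right) + 47\right) = \left(7 - 45\right) + \left(14 - 65\right) \left(\left(- \frac{7}{18} - 45\right) + 47\right) = -38 - 51 \left(- \frac{817}{18} + 47\right) = -38 - \frac{493}{6} = - \frac{721}{6}$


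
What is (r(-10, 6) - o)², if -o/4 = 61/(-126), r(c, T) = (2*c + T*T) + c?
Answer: 65536/3969 ≈ 16.512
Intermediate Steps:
r(c, T) = T² + 3*c (r(c, T) = (2*c + T²) + c = (T² + 2*c) + c = T² + 3*c)
o = 122/63 (o = -244/(-126) = -244*(-1)/126 = -4*(-61/126) = 122/63 ≈ 1.9365)
(r(-10, 6) - o)² = ((6² + 3*(-10)) - 1*122/63)² = ((36 - 30) - 122/63)² = (6 - 122/63)² = (256/63)² = 65536/3969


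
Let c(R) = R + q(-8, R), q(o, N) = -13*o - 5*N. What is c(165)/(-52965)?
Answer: 556/52965 ≈ 0.010497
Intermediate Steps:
c(R) = 104 - 4*R (c(R) = R + (-13*(-8) - 5*R) = R + (104 - 5*R) = 104 - 4*R)
c(165)/(-52965) = (104 - 4*165)/(-52965) = (104 - 660)*(-1/52965) = -556*(-1/52965) = 556/52965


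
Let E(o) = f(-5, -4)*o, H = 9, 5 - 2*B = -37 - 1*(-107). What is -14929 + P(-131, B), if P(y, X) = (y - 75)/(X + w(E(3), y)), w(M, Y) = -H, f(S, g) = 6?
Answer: -1238695/83 ≈ -14924.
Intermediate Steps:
B = -65/2 (B = 5/2 - (-37 - 1*(-107))/2 = 5/2 - (-37 + 107)/2 = 5/2 - 1/2*70 = 5/2 - 35 = -65/2 ≈ -32.500)
E(o) = 6*o
w(M, Y) = -9 (w(M, Y) = -1*9 = -9)
P(y, X) = (-75 + y)/(-9 + X) (P(y, X) = (y - 75)/(X - 9) = (-75 + y)/(-9 + X))
-14929 + P(-131, B) = -14929 + (-75 - 131)/(-9 - 65/2) = -14929 - 206/(-83/2) = -14929 - 2/83*(-206) = -14929 + 412/83 = -1238695/83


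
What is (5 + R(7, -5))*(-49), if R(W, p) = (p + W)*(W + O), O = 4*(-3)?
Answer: 245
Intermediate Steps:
O = -12
R(W, p) = (-12 + W)*(W + p) (R(W, p) = (p + W)*(W - 12) = (W + p)*(-12 + W) = (-12 + W)*(W + p))
(5 + R(7, -5))*(-49) = (5 + (7² - 12*7 - 12*(-5) + 7*(-5)))*(-49) = (5 + (49 - 84 + 60 - 35))*(-49) = (5 - 10)*(-49) = -5*(-49) = 245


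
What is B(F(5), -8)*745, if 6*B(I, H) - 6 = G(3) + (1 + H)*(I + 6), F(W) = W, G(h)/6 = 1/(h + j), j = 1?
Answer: -103555/12 ≈ -8629.6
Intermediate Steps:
G(h) = 6/(1 + h) (G(h) = 6/(h + 1) = 6/(1 + h))
B(I, H) = 5/4 + (1 + H)*(6 + I)/6 (B(I, H) = 1 + (6/(1 + 3) + (1 + H)*(I + 6))/6 = 1 + (6/4 + (1 + H)*(6 + I))/6 = 1 + (6*(1/4) + (1 + H)*(6 + I))/6 = 1 + (3/2 + (1 + H)*(6 + I))/6 = 1 + (1/4 + (1 + H)*(6 + I)/6) = 5/4 + (1 + H)*(6 + I)/6)
B(F(5), -8)*745 = (9/4 - 8 + (1/6)*5 + (1/6)*(-8)*5)*745 = (9/4 - 8 + 5/6 - 20/3)*745 = -139/12*745 = -103555/12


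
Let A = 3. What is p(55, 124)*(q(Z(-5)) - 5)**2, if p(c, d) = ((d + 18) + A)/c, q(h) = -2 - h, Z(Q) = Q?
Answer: 116/11 ≈ 10.545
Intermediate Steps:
p(c, d) = (21 + d)/c (p(c, d) = ((d + 18) + 3)/c = ((18 + d) + 3)/c = (21 + d)/c)
p(55, 124)*(q(Z(-5)) - 5)**2 = ((21 + 124)/55)*((-2 - 1*(-5)) - 5)**2 = ((1/55)*145)*((-2 + 5) - 5)**2 = 29*(3 - 5)**2/11 = (29/11)*(-2)**2 = (29/11)*4 = 116/11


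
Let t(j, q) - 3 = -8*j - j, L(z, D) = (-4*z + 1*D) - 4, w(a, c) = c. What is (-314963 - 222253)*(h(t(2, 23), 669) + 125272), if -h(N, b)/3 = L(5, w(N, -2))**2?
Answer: -66208648704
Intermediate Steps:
L(z, D) = -4 + D - 4*z (L(z, D) = (-4*z + D) - 4 = (D - 4*z) - 4 = -4 + D - 4*z)
t(j, q) = 3 - 9*j (t(j, q) = 3 + (-8*j - j) = 3 - 9*j)
h(N, b) = -2028 (h(N, b) = -3*(-4 - 2 - 4*5)**2 = -3*(-4 - 2 - 20)**2 = -3*(-26)**2 = -3*676 = -2028)
(-314963 - 222253)*(h(t(2, 23), 669) + 125272) = (-314963 - 222253)*(-2028 + 125272) = -537216*123244 = -66208648704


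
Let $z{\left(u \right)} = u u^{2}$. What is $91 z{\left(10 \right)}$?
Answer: $91000$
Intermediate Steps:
$z{\left(u \right)} = u^{3}$
$91 z{\left(10 \right)} = 91 \cdot 10^{3} = 91 \cdot 1000 = 91000$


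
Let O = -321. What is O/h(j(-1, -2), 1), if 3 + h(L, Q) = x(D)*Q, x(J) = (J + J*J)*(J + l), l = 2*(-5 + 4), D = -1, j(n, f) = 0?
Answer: 107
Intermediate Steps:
l = -2 (l = 2*(-1) = -2)
x(J) = (-2 + J)*(J + J²) (x(J) = (J + J*J)*(J - 2) = (J + J²)*(-2 + J) = (-2 + J)*(J + J²))
h(L, Q) = -3 (h(L, Q) = -3 + (-(-2 + (-1)² - 1*(-1)))*Q = -3 + (-(-2 + 1 + 1))*Q = -3 + (-1*0)*Q = -3 + 0*Q = -3 + 0 = -3)
O/h(j(-1, -2), 1) = -321/(-3) = -321*(-⅓) = 107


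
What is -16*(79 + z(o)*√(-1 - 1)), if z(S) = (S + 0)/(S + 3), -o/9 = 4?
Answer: -1264 - 192*I*√2/11 ≈ -1264.0 - 24.684*I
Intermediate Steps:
o = -36 (o = -9*4 = -36)
z(S) = S/(3 + S)
-16*(79 + z(o)*√(-1 - 1)) = -16*(79 + (-36/(3 - 36))*√(-1 - 1)) = -16*(79 + (-36/(-33))*√(-2)) = -16*(79 + (-36*(-1/33))*(I*√2)) = -16*(79 + 12*(I*√2)/11) = -16*(79 + 12*I*√2/11) = -1264 - 192*I*√2/11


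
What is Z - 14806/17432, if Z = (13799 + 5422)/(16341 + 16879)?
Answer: -4899839/18096595 ≈ -0.27076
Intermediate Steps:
Z = 19221/33220 ≈ 0.57860
Z - 14806/17432 = 19221/33220 - 14806/17432 = 19221/33220 - 1*7403/8716 = 19221/33220 - 7403/8716 = -4899839/18096595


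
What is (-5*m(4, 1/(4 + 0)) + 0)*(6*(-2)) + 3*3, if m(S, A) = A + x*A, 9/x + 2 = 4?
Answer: 183/2 ≈ 91.500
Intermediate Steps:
x = 9/2 (x = 9/(-2 + 4) = 9/2 ≈ 4.5000)
m(S, A) = 11*A/2 (m(S, A) = A + 9*A/2 = 11*A/2)
(-5*m(4, 1/(4 + 0)) + 0)*(6*(-2)) + 3*3 = (-55/(2*(4 + 0)) + 0)*(6*(-2)) + 3*3 = (-55/(2*4) + 0)*(-12) + 9 = (-5*11/8 + 0)*(-12) + 9 = (-55/8 + 0)*(-12) + 9 = -55/8*(-12) + 9 = 165/2 + 9 = 183/2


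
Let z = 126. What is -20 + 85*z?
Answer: 10690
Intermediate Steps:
-20 + 85*z = -20 + 85*126 = -20 + 10710 = 10690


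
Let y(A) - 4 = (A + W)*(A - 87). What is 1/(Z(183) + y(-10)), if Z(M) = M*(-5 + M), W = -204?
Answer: 1/53336 ≈ 1.8749e-5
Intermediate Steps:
y(A) = 4 + (-204 + A)*(-87 + A) (y(A) = 4 + (A - 204)*(A - 87) = 4 + (-204 + A)*(-87 + A))
1/(Z(183) + y(-10)) = 1/(183*(-5 + 183) + (17752 + (-10)² - 291*(-10))) = 1/(183*178 + (17752 + 100 + 2910)) = 1/(32574 + 20762) = 1/53336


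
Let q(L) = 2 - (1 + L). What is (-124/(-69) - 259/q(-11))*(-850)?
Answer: 2320925/138 ≈ 16818.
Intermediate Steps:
q(L) = 1 - L (q(L) = 2 + (-1 - L) = 1 - L)
(-124/(-69) - 259/q(-11))*(-850) = (-124/(-69) - 259/(1 - 1*(-11)))*(-850) = (-124*(-1/69) - 259/(1 + 11))*(-850) = (124/69 - 259/12)*(-850) = -5461/276*(-850) = 2320925/138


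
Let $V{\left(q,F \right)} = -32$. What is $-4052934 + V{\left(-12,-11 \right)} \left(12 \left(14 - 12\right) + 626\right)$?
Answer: $-4073734$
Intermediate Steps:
$-4052934 + V{\left(-12,-11 \right)} \left(12 \left(14 - 12\right) + 626\right) = -4052934 - 32 \left(12 \left(14 - 12\right) + 626\right) = -4052934 - 32 \left(12 \cdot 2 + 626\right) = -4052934 - 32 \left(24 + 626\right) = -4052934 - 20800 = -4073734$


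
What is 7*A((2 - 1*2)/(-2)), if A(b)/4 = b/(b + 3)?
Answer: 0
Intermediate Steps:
A(b) = 4*b/(3 + b) (A(b) = 4*(b/(b + 3)) = 4*(b/(3 + b)) = 4*b/(3 + b))
7*A((2 - 1*2)/(-2)) = 7*(4*((2 - 1*2)/(-2))/(3 + (2 - 1*2)/(-2))) = 7*(4*((2 - 2)*(-1/2))/(3 + (2 - 2)*(-1/2))) = 7*(4*(0*(-1/2))/(3 + 0*(-1/2))) = 7*(4*0/(3 + 0)) = 7*(4*0/3) = 7*(4*0*(1/3)) = 7*0 = 0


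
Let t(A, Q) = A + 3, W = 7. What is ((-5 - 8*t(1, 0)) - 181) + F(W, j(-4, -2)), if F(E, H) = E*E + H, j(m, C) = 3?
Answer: -166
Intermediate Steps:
F(E, H) = H + E**2 (F(E, H) = E**2 + H = H + E**2)
t(A, Q) = 3 + A
((-5 - 8*t(1, 0)) - 181) + F(W, j(-4, -2)) = ((-5 - 8*(3 + 1)) - 181) + (3 + 7**2) = ((-5 - 8*4) - 181) + (3 + 49) = ((-5 - 32) - 181) + 52 = (-37 - 181) + 52 = -218 + 52 = -166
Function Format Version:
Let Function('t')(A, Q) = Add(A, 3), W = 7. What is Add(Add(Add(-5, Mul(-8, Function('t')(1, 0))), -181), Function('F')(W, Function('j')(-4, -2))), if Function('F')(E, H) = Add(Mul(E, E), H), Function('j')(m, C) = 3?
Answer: -166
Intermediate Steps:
Function('F')(E, H) = Add(H, Pow(E, 2)) (Function('F')(E, H) = Add(Pow(E, 2), H) = Add(H, Pow(E, 2)))
Function('t')(A, Q) = Add(3, A)
Add(Add(Add(-5, Mul(-8, Function('t')(1, 0))), -181), Function('F')(W, Function('j')(-4, -2))) = Add(Add(Add(-5, Mul(-8, Add(3, 1))), -181), Add(3, Pow(7, 2))) = Add(Add(Add(-5, Mul(-8, 4)), -181), Add(3, 49)) = Add(Add(Add(-5, -32), -181), 52) = Add(Add(-37, -181), 52) = Add(-218, 52) = -166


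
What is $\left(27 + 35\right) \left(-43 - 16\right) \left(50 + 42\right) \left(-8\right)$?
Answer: $2692288$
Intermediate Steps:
$\left(27 + 35\right) \left(-43 - 16\right) \left(50 + 42\right) \left(-8\right) = 62 \left(\left(-59\right) 92\right) \left(-8\right) = 62 \left(-5428\right) \left(-8\right) = \left(-336536\right) \left(-8\right) = 2692288$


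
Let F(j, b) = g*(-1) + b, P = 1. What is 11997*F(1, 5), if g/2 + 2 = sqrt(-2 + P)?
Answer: 107973 - 23994*I ≈ 1.0797e+5 - 23994.0*I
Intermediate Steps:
g = -4 + 2*I (g = -4 + 2*sqrt(-2 + 1) = -4 + 2*sqrt(-1) = -4 + 2*I ≈ -4.0 + 2.0*I)
F(j, b) = 4 + b - 2*I (F(j, b) = (-4 + 2*I)*(-1) + b = (4 - 2*I) + b = 4 + b - 2*I)
11997*F(1, 5) = 11997*(4 + 5 - 2*I) = 11997*(9 - 2*I) = 107973 - 23994*I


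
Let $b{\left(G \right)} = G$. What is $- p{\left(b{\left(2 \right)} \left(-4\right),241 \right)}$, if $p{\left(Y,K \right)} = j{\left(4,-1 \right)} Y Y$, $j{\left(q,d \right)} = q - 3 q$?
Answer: $512$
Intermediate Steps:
$j{\left(q,d \right)} = - 2 q$
$p{\left(Y,K \right)} = - 8 Y^{2}$ ($p{\left(Y,K \right)} = \left(-2\right) 4 Y Y = - 8 Y Y = - 8 Y^{2}$)
$- p{\left(b{\left(2 \right)} \left(-4\right),241 \right)} = - \left(-8\right) \left(2 \left(-4\right)\right)^{2} = - \left(-8\right) \left(-8\right)^{2} = - \left(-8\right) 64 = \left(-1\right) \left(-512\right) = 512$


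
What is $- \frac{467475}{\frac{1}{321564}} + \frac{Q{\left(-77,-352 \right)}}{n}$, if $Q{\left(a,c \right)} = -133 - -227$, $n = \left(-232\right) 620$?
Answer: $- \frac{10811239574328047}{71920} \approx -1.5032 \cdot 10^{11}$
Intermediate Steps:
$n = -143840$
$Q{\left(a,c \right)} = 94$ ($Q{\left(a,c \right)} = -133 + 227 = 94$)
$- \frac{467475}{\frac{1}{321564}} + \frac{Q{\left(-77,-352 \right)}}{n} = - \frac{467475}{\frac{1}{321564}} + \frac{94}{-143840} = - 467475 \frac{1}{\frac{1}{321564}} + 94 \left(- \frac{1}{143840}\right) = \left(-467475\right) 321564 - \frac{47}{71920} = -150323130900 - \frac{47}{71920} = - \frac{10811239574328047}{71920}$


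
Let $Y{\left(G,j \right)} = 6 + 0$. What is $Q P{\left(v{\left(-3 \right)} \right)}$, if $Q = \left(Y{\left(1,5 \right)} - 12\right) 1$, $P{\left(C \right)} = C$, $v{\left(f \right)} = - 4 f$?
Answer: $-72$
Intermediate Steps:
$Y{\left(G,j \right)} = 6$
$Q = -6$ ($Q = \left(6 - 12\right) 1 = \left(-6\right) 1 = -6$)
$Q P{\left(v{\left(-3 \right)} \right)} = - 6 \left(\left(-4\right) \left(-3\right)\right) = \left(-6\right) 12 = -72$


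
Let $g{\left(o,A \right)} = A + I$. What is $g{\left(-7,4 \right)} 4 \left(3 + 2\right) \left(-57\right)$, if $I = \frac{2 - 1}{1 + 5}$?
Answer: $-4750$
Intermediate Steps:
$I = \frac{1}{6}$ ($I = 1 \cdot \frac{1}{6} = \frac{1}{6} \approx 0.16667$)
$g{\left(o,A \right)} = \frac{1}{6} + A$ ($g{\left(o,A \right)} = A + \frac{1}{6} = \frac{1}{6} + A$)
$g{\left(-7,4 \right)} 4 \left(3 + 2\right) \left(-57\right) = \left(\frac{1}{6} + 4\right) 4 \left(3 + 2\right) \left(-57\right) = \frac{25 \cdot 4 \cdot 5}{6} \left(-57\right) = \frac{25}{6} \cdot 20 \left(-57\right) = \frac{250}{3} \left(-57\right) = -4750$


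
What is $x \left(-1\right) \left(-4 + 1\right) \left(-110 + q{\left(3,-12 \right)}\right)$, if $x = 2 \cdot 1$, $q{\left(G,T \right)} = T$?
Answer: $-732$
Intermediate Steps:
$x = 2$
$x \left(-1\right) \left(-4 + 1\right) \left(-110 + q{\left(3,-12 \right)}\right) = 2 \left(-1\right) \left(-4 + 1\right) \left(-110 - 12\right) = \left(-2\right) \left(-3\right) \left(-122\right) = 6 \left(-122\right) = -732$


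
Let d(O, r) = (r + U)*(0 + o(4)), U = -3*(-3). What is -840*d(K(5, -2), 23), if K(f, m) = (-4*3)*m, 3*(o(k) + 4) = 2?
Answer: 89600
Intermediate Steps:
U = 9
o(k) = -10/3 (o(k) = -4 + (⅓)*2 = -4 + ⅔ = -10/3)
K(f, m) = -12*m
d(O, r) = -30 - 10*r/3 (d(O, r) = (r + 9)*(0 - 10/3) = (9 + r)*(-10/3) = -30 - 10*r/3)
-840*d(K(5, -2), 23) = -840*(-30 - 10/3*23) = -840*(-30 - 230/3) = -840*(-320/3) = 89600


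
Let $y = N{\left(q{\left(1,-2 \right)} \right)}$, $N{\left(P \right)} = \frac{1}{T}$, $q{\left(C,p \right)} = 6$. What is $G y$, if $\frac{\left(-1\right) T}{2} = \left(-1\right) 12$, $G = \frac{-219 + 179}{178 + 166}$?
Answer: $- \frac{5}{1032} \approx -0.004845$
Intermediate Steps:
$G = - \frac{5}{43}$ ($G = - \frac{40}{344} = \left(-40\right) \frac{1}{344} = - \frac{5}{43} \approx -0.11628$)
$T = 24$ ($T = - 2 \left(\left(-1\right) 12\right) = \left(-2\right) \left(-12\right) = 24$)
$N{\left(P \right)} = \frac{1}{24}$
$y = \frac{1}{24} \approx 0.041667$
$G y = \left(- \frac{5}{43}\right) \frac{1}{24} = - \frac{5}{1032}$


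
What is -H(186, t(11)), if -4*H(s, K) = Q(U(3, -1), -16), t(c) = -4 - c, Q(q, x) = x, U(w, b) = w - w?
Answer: -4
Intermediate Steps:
U(w, b) = 0
H(s, K) = 4 (H(s, K) = -¼*(-16) = 4)
-H(186, t(11)) = -1*4 = -4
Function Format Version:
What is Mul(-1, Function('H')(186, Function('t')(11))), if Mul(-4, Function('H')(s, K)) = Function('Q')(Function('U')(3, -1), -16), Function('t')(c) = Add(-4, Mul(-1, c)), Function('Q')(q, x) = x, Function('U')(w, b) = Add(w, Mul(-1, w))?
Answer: -4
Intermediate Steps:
Function('U')(w, b) = 0
Function('H')(s, K) = 4 (Function('H')(s, K) = Mul(Rational(-1, 4), -16) = 4)
Mul(-1, Function('H')(186, Function('t')(11))) = Mul(-1, 4) = -4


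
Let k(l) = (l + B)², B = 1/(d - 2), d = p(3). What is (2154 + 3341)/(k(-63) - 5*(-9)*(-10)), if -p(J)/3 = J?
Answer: 664895/427186 ≈ 1.5565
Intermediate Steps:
p(J) = -3*J
d = -9 (d = -3*3 = -9)
B = -1/11 (B = 1/(-9 - 2) = 1/(-11) = -1/11 ≈ -0.090909)
k(l) = (-1/11 + l)² (k(l) = (l - 1/11)² = (-1/11 + l)²)
(2154 + 3341)/(k(-63) - 5*(-9)*(-10)) = (2154 + 3341)/((-1 + 11*(-63))²/121 - 5*(-9)*(-10)) = 5495/((-1 - 693)²/121 + 45*(-10)) = 5495/((1/121)*(-694)² - 450) = 5495/((1/121)*481636 - 450) = 5495/(481636/121 - 450) = 5495/(427186/121) = 5495*(121/427186) = 664895/427186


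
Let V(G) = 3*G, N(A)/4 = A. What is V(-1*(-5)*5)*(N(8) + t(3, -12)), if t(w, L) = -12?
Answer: 1500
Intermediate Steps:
N(A) = 4*A
V(-1*(-5)*5)*(N(8) + t(3, -12)) = (3*(-1*(-5)*5))*(4*8 - 12) = (3*(5*5))*(32 - 12) = (3*25)*20 = 75*20 = 1500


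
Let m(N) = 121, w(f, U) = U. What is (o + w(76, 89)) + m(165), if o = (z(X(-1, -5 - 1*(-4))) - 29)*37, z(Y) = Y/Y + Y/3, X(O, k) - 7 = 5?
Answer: -678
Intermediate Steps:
X(O, k) = 12 (X(O, k) = 7 + 5 = 12)
z(Y) = 1 + Y/3 (z(Y) = 1 + Y*(⅓) = 1 + Y/3)
o = -888 (o = ((1 + (⅓)*12) - 29)*37 = ((1 + 4) - 29)*37 = (5 - 29)*37 = -24*37 = -888)
(o + w(76, 89)) + m(165) = (-888 + 89) + 121 = -799 + 121 = -678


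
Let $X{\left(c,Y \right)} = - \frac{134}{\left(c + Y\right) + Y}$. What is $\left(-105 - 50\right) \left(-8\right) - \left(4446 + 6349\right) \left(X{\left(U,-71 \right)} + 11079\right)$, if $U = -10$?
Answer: $- \frac{9090062205}{76} \approx -1.1961 \cdot 10^{8}$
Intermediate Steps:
$X{\left(c,Y \right)} = - \frac{134}{c + 2 Y}$ ($X{\left(c,Y \right)} = - \frac{134}{\left(Y + c\right) + Y} = - \frac{134}{c + 2 Y}$)
$\left(-105 - 50\right) \left(-8\right) - \left(4446 + 6349\right) \left(X{\left(U,-71 \right)} + 11079\right) = \left(-105 - 50\right) \left(-8\right) - \left(4446 + 6349\right) \left(- \frac{134}{-10 + 2 \left(-71\right)} + 11079\right) = \left(-155\right) \left(-8\right) - 10795 \left(- \frac{134}{-10 - 142} + 11079\right) = 1240 - 10795 \left(- \frac{134}{-152} + 11079\right) = 1240 - 10795 \left(\left(-134\right) \left(- \frac{1}{152}\right) + 11079\right) = 1240 - 10795 \left(\frac{67}{76} + 11079\right) = 1240 - 10795 \cdot \frac{842071}{76} = 1240 - \frac{9090156445}{76} = - \frac{9090062205}{76}$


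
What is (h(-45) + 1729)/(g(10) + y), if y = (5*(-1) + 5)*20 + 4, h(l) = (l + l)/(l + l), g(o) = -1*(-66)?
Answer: 173/7 ≈ 24.714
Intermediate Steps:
g(o) = 66
h(l) = 1 (h(l) = (2*l)/((2*l)) = (2*l)*(1/(2*l)) = 1)
y = 4 (y = (-5 + 5)*20 + 4 = 0*20 + 4 = 0 + 4 = 4)
(h(-45) + 1729)/(g(10) + y) = (1 + 1729)/(66 + 4) = 1730/70 = 1730*(1/70) = 173/7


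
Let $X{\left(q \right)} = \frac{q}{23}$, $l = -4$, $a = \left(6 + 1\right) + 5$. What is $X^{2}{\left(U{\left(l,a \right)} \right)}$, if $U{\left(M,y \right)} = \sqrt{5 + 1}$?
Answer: $\frac{6}{529} \approx 0.011342$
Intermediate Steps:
$a = 12$ ($a = 7 + 5 = 12$)
$U{\left(M,y \right)} = \sqrt{6}$
$X{\left(q \right)} = \frac{q}{23}$ ($X{\left(q \right)} = q \frac{1}{23} = \frac{q}{23}$)
$X^{2}{\left(U{\left(l,a \right)} \right)} = \left(\frac{\sqrt{6}}{23}\right)^{2} = \frac{6}{529}$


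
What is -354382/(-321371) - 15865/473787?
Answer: 162803033719/152261401977 ≈ 1.0692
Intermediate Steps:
-354382/(-321371) - 15865/473787 = -354382*(-1/321371) - 15865*1/473787 = 354382/321371 - 15865/473787 = 162803033719/152261401977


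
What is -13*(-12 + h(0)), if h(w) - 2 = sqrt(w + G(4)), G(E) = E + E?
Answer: 130 - 26*sqrt(2) ≈ 93.230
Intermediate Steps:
G(E) = 2*E
h(w) = 2 + sqrt(8 + w) (h(w) = 2 + sqrt(w + 2*4) = 2 + sqrt(w + 8) = 2 + sqrt(8 + w))
-13*(-12 + h(0)) = -13*(-12 + (2 + sqrt(8 + 0))) = -13*(-12 + (2 + sqrt(8))) = -13*(-12 + (2 + 2*sqrt(2))) = -13*(-10 + 2*sqrt(2)) = 130 - 26*sqrt(2)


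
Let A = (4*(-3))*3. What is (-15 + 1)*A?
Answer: 504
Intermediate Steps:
A = -36 (A = -12*3 = -36)
(-15 + 1)*A = (-15 + 1)*(-36) = -14*(-36) = 504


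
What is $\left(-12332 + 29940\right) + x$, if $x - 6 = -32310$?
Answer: $-14696$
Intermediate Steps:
$x = -32304$ ($x = 6 - 32310 = -32304$)
$\left(-12332 + 29940\right) + x = \left(-12332 + 29940\right) - 32304 = 17608 - 32304 = -14696$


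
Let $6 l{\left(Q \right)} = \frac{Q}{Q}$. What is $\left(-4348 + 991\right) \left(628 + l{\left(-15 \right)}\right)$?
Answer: $- \frac{4217511}{2} \approx -2.1088 \cdot 10^{6}$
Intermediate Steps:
$l{\left(Q \right)} = \frac{1}{6}$ ($l{\left(Q \right)} = \frac{Q \frac{1}{Q}}{6} = \frac{1}{6} \cdot 1 = \frac{1}{6}$)
$\left(-4348 + 991\right) \left(628 + l{\left(-15 \right)}\right) = \left(-4348 + 991\right) \left(628 + \frac{1}{6}\right) = \left(-3357\right) \frac{3769}{6} = - \frac{4217511}{2}$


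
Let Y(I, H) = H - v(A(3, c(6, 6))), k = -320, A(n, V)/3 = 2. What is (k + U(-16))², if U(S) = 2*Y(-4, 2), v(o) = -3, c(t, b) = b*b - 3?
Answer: 96100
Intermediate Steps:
c(t, b) = -3 + b² (c(t, b) = b² - 3 = -3 + b²)
A(n, V) = 6 (A(n, V) = 3*2 = 6)
Y(I, H) = 3 + H (Y(I, H) = H - 1*(-3) = H + 3 = 3 + H)
U(S) = 10 (U(S) = 2*(3 + 2) = 2*5 = 10)
(k + U(-16))² = (-320 + 10)² = (-310)² = 96100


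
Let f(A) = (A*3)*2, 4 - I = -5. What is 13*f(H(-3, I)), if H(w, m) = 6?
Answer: 468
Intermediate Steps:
I = 9 (I = 4 - 1*(-5) = 4 + 5 = 9)
f(A) = 6*A (f(A) = (3*A)*2 = 6*A)
13*f(H(-3, I)) = 13*(6*6) = 13*36 = 468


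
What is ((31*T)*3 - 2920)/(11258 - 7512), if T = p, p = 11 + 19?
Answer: -65/1873 ≈ -0.034704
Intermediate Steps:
p = 30
T = 30
((31*T)*3 - 2920)/(11258 - 7512) = ((31*30)*3 - 2920)/(11258 - 7512) = (930*3 - 2920)/3746 = (2790 - 2920)*(1/3746) = -130*1/3746 = -65/1873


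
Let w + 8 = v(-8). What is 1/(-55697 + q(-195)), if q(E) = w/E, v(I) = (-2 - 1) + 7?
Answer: -195/10860911 ≈ -1.7954e-5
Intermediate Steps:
v(I) = 4 (v(I) = -3 + 7 = 4)
w = -4 (w = -8 + 4 = -4)
q(E) = -4/E
1/(-55697 + q(-195)) = 1/(-55697 - 4/(-195)) = 1/(-55697 - 4*(-1/195)) = 1/(-55697 + 4/195) = 1/(-10860911/195) = -195/10860911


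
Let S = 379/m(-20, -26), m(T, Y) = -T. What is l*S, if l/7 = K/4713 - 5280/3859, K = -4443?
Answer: -37168686527/121249780 ≈ -306.55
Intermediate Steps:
l = -98070413/6062489 (l = 7*(-4443/4713 - 5280/3859) = 7*(-4443*1/4713 - 5280*1/3859) = 7*(-1481/1571 - 5280/3859) = 7*(-14010059/6062489) = -98070413/6062489 ≈ -16.177)
S = 379/20 (S = 379/((-1*(-20))) = 379/20 ≈ 18.950)
l*S = -98070413/6062489*379/20 = -37168686527/121249780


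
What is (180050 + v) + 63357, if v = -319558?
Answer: -76151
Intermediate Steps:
(180050 + v) + 63357 = (180050 - 319558) + 63357 = -139508 + 63357 = -76151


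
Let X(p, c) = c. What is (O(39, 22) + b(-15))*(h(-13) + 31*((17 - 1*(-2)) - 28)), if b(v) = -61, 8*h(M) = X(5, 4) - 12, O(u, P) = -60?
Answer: 33880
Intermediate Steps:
h(M) = -1 (h(M) = (4 - 12)/8 = (⅛)*(-8) = -1)
(O(39, 22) + b(-15))*(h(-13) + 31*((17 - 1*(-2)) - 28)) = (-60 - 61)*(-1 + 31*((17 - 1*(-2)) - 28)) = -121*(-1 + 31*((17 + 2) - 28)) = -121*(-1 + 31*(19 - 28)) = -121*(-1 + 31*(-9)) = -121*(-1 - 279) = -121*(-280) = 33880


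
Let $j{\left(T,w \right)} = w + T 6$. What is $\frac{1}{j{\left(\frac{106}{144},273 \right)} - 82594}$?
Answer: $- \frac{12}{987799} \approx -1.2148 \cdot 10^{-5}$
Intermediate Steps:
$j{\left(T,w \right)} = w + 6 T$
$\frac{1}{j{\left(\frac{106}{144},273 \right)} - 82594} = \frac{1}{\left(273 + 6 \cdot \frac{106}{144}\right) - 82594} = \frac{1}{\left(273 + 6 \cdot 106 \cdot \frac{1}{144}\right) - 82594} = \frac{1}{\left(273 + 6 \cdot \frac{53}{72}\right) - 82594} = \frac{1}{\left(273 + \frac{53}{12}\right) - 82594} = \frac{1}{\frac{3329}{12} - 82594} = \frac{1}{- \frac{987799}{12}} = - \frac{12}{987799}$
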